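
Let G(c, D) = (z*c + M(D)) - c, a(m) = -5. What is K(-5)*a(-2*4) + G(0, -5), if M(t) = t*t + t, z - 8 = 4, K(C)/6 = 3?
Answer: -70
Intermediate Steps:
K(C) = 18 (K(C) = 6*3 = 18)
z = 12 (z = 8 + 4 = 12)
M(t) = t + t² (M(t) = t² + t = t + t²)
G(c, D) = 11*c + D*(1 + D) (G(c, D) = (12*c + D*(1 + D)) - c = 11*c + D*(1 + D))
K(-5)*a(-2*4) + G(0, -5) = 18*(-5) + (11*0 - 5*(1 - 5)) = -90 + (0 - 5*(-4)) = -90 + (0 + 20) = -90 + 20 = -70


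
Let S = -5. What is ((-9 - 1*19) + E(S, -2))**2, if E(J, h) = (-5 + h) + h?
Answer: 1369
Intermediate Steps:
E(J, h) = -5 + 2*h
((-9 - 1*19) + E(S, -2))**2 = ((-9 - 1*19) + (-5 + 2*(-2)))**2 = ((-9 - 19) + (-5 - 4))**2 = (-28 - 9)**2 = (-37)**2 = 1369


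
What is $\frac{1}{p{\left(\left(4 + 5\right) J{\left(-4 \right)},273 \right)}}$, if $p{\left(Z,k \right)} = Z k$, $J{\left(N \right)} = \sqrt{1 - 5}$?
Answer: $- \frac{i}{4914} \approx - 0.0002035 i$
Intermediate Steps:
$J{\left(N \right)} = 2 i$ ($J{\left(N \right)} = \sqrt{-4} = 2 i$)
$\frac{1}{p{\left(\left(4 + 5\right) J{\left(-4 \right)},273 \right)}} = \frac{1}{\left(4 + 5\right) 2 i 273} = \frac{1}{9 \cdot 2 i 273} = \frac{1}{18 i 273} = \frac{1}{4914 i} = - \frac{i}{4914}$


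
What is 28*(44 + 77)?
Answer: 3388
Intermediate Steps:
28*(44 + 77) = 28*121 = 3388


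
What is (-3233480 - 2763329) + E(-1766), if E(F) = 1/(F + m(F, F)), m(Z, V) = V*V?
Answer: -18691993684909/3116990 ≈ -5.9968e+6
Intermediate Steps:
m(Z, V) = V**2
E(F) = 1/(F + F**2)
(-3233480 - 2763329) + E(-1766) = (-3233480 - 2763329) + 1/((-1766)*(1 - 1766)) = -5996809 - 1/1766/(-1765) = -5996809 - 1/1766*(-1/1765) = -5996809 + 1/3116990 = -18691993684909/3116990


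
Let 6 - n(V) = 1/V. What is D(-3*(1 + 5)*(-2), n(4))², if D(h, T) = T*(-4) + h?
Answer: 169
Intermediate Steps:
n(V) = 6 - 1/V
D(h, T) = h - 4*T (D(h, T) = -4*T + h = h - 4*T)
D(-3*(1 + 5)*(-2), n(4))² = (-3*(1 + 5)*(-2) - 4*(6 - 1/4))² = (-3*6*(-2) - 4*(6 - 1*¼))² = (-18*(-2) - 4*(6 - ¼))² = (36 - 4*23/4)² = (36 - 23)² = 13² = 169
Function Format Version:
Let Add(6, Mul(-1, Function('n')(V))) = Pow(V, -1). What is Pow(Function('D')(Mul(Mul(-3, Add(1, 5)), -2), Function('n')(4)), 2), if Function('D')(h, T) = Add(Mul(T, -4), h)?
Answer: 169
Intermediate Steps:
Function('n')(V) = Add(6, Mul(-1, Pow(V, -1)))
Function('D')(h, T) = Add(h, Mul(-4, T)) (Function('D')(h, T) = Add(Mul(-4, T), h) = Add(h, Mul(-4, T)))
Pow(Function('D')(Mul(Mul(-3, Add(1, 5)), -2), Function('n')(4)), 2) = Pow(Add(Mul(Mul(-3, Add(1, 5)), -2), Mul(-4, Add(6, Mul(-1, Pow(4, -1))))), 2) = Pow(Add(Mul(Mul(-3, 6), -2), Mul(-4, Add(6, Mul(-1, Rational(1, 4))))), 2) = Pow(Add(Mul(-18, -2), Mul(-4, Add(6, Rational(-1, 4)))), 2) = Pow(Add(36, Mul(-4, Rational(23, 4))), 2) = Pow(Add(36, -23), 2) = Pow(13, 2) = 169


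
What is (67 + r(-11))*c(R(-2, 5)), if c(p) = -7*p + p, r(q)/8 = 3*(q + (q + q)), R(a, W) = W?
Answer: 21750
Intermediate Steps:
r(q) = 72*q (r(q) = 8*(3*(q + (q + q))) = 8*(3*(q + 2*q)) = 8*(3*(3*q)) = 8*(9*q) = 72*q)
c(p) = -6*p
(67 + r(-11))*c(R(-2, 5)) = (67 + 72*(-11))*(-6*5) = (67 - 792)*(-30) = -725*(-30) = 21750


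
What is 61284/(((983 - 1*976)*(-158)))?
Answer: -30642/553 ≈ -55.410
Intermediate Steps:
61284/(((983 - 1*976)*(-158))) = 61284/(((983 - 976)*(-158))) = 61284/((7*(-158))) = 61284/(-1106) = 61284*(-1/1106) = -30642/553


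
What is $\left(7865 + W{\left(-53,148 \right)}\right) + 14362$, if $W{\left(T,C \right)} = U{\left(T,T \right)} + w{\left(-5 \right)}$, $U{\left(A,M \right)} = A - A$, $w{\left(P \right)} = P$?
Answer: $22222$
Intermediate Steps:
$U{\left(A,M \right)} = 0$
$W{\left(T,C \right)} = -5$ ($W{\left(T,C \right)} = 0 - 5 = -5$)
$\left(7865 + W{\left(-53,148 \right)}\right) + 14362 = \left(7865 - 5\right) + 14362 = 7860 + 14362 = 22222$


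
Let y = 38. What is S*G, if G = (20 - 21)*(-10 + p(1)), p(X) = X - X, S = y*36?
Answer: 13680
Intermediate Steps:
S = 1368 (S = 38*36 = 1368)
p(X) = 0
G = 10 (G = (20 - 21)*(-10 + 0) = -1*(-10) = 10)
S*G = 1368*10 = 13680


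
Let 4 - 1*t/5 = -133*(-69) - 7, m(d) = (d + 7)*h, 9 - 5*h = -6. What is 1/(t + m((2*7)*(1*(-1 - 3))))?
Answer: -1/45977 ≈ -2.1750e-5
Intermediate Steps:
h = 3 (h = 9/5 - ⅕*(-6) = 9/5 + 6/5 = 3)
m(d) = 21 + 3*d (m(d) = (d + 7)*3 = (7 + d)*3 = 21 + 3*d)
t = -45830 (t = 20 - 5*(-133*(-69) - 7) = 20 - 5*(9177 - 7) = 20 - 5*9170 = 20 - 45850 = -45830)
1/(t + m((2*7)*(1*(-1 - 3)))) = 1/(-45830 + (21 + 3*((2*7)*(1*(-1 - 3))))) = 1/(-45830 + (21 + 3*(14*(1*(-4))))) = 1/(-45830 + (21 + 3*(14*(-4)))) = 1/(-45830 + (21 + 3*(-56))) = 1/(-45830 + (21 - 168)) = 1/(-45830 - 147) = 1/(-45977) = -1/45977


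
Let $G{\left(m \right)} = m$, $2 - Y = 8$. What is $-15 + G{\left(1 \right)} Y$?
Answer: $-21$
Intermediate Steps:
$Y = -6$ ($Y = 2 - 8 = -6$)
$-15 + G{\left(1 \right)} Y = -15 + 1 \left(-6\right) = -15 - 6 = -21$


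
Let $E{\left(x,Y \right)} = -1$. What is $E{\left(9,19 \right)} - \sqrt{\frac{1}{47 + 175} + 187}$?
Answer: $-1 - \frac{19 \sqrt{25530}}{222} \approx -14.675$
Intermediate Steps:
$E{\left(9,19 \right)} - \sqrt{\frac{1}{47 + 175} + 187} = -1 - \sqrt{\frac{1}{47 + 175} + 187} = -1 - \sqrt{\frac{1}{222} + 187} = -1 - \sqrt{\frac{41515}{222}} = -1 - \frac{19 \sqrt{25530}}{222}$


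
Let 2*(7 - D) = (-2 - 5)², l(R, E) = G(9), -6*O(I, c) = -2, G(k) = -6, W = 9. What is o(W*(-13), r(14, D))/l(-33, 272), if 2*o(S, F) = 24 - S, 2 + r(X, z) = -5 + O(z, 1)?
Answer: -47/4 ≈ -11.750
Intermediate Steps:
O(I, c) = ⅓ (O(I, c) = -⅙*(-2) = ⅓)
l(R, E) = -6
D = -35/2 (D = 7 - (-2 - 5)²/2 = 7 - ½*(-7)² = 7 - ½*49 = 7 - 49/2 = -35/2 ≈ -17.500)
r(X, z) = -20/3 (r(X, z) = -2 + (-5 + ⅓) = -2 - 14/3 = -20/3)
o(S, F) = 12 - S/2 (o(S, F) = (24 - S)/2 = 12 - S/2)
o(W*(-13), r(14, D))/l(-33, 272) = (12 - 9*(-13)/2)/(-6) = (12 - ½*(-117))*(-⅙) = (12 + 117/2)*(-⅙) = (141/2)*(-⅙) = -47/4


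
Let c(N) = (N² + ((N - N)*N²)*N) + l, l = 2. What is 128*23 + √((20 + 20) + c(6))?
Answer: 2944 + √78 ≈ 2952.8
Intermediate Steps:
c(N) = 2 + N² (c(N) = (N² + ((N - N)*N²)*N) + 2 = (N² + (0*N²)*N) + 2 = (N² + 0*N) + 2 = (N² + 0) + 2 = N² + 2 = 2 + N²)
128*23 + √((20 + 20) + c(6)) = 128*23 + √((20 + 20) + (2 + 6²)) = 2944 + √(40 + (2 + 36)) = 2944 + √(40 + 38) = 2944 + √78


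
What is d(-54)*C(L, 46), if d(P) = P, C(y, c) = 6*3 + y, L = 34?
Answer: -2808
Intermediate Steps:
C(y, c) = 18 + y
d(-54)*C(L, 46) = -54*(18 + 34) = -54*52 = -2808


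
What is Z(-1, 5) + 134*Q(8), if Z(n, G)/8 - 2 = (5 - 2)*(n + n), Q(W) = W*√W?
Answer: -32 + 2144*√2 ≈ 3000.1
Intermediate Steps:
Q(W) = W^(3/2)
Z(n, G) = 16 + 48*n (Z(n, G) = 16 + 8*((5 - 2)*(n + n)) = 16 + 8*(3*(2*n)) = 16 + 8*(6*n) = 16 + 48*n)
Z(-1, 5) + 134*Q(8) = (16 + 48*(-1)) + 134*8^(3/2) = (16 - 48) + 134*(16*√2) = -32 + 2144*√2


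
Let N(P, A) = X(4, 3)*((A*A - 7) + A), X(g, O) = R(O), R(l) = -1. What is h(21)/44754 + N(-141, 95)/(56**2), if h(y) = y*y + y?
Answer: -67732395/23391424 ≈ -2.8956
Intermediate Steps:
X(g, O) = -1
N(P, A) = 7 - A - A**2 (N(P, A) = -((A*A - 7) + A) = -((A**2 - 7) + A) = -((-7 + A**2) + A) = -(-7 + A + A**2) = 7 - A - A**2)
h(y) = y + y**2 (h(y) = y**2 + y = y + y**2)
h(21)/44754 + N(-141, 95)/(56**2) = (21*(1 + 21))/44754 + (7 - 1*95 - 1*95**2)/(56**2) = (21*22)*(1/44754) + (7 - 95 - 1*9025)/3136 = 462*(1/44754) + (7 - 95 - 9025)*(1/3136) = 77/7459 - 9113*1/3136 = 77/7459 - 9113/3136 = -67732395/23391424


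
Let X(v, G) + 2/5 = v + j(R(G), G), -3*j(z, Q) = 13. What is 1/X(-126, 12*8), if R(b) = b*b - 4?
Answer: -15/1961 ≈ -0.0076492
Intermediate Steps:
R(b) = -4 + b**2 (R(b) = b**2 - 4 = -4 + b**2)
j(z, Q) = -13/3 (j(z, Q) = -1/3*13 = -13/3)
X(v, G) = -71/15 + v (X(v, G) = -2/5 + (v - 13/3) = -2/5 + (-13/3 + v) = -71/15 + v)
1/X(-126, 12*8) = 1/(-71/15 - 126) = 1/(-1961/15) = -15/1961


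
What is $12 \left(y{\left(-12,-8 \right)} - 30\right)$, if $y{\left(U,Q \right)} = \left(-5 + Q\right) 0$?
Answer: $-360$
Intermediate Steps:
$y{\left(U,Q \right)} = 0$
$12 \left(y{\left(-12,-8 \right)} - 30\right) = 12 \left(0 - 30\right) = 12 \left(-30\right) = -360$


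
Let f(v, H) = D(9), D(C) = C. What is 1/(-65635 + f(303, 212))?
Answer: -1/65626 ≈ -1.5238e-5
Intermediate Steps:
f(v, H) = 9
1/(-65635 + f(303, 212)) = 1/(-65635 + 9) = 1/(-65626) = -1/65626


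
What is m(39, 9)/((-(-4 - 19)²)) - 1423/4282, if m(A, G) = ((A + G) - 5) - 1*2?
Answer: -928329/2265178 ≈ -0.40983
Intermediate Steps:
m(A, G) = -7 + A + G (m(A, G) = (-5 + A + G) - 2 = -7 + A + G)
m(39, 9)/((-(-4 - 19)²)) - 1423/4282 = (-7 + 39 + 9)/((-(-4 - 19)²)) - 1423/4282 = 41/((-1*(-23)²)) - 1423*1/4282 = 41/((-1*529)) - 1423/4282 = 41/(-529) - 1423/4282 = 41*(-1/529) - 1423/4282 = -41/529 - 1423/4282 = -928329/2265178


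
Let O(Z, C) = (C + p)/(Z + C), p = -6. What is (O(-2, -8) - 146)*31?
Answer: -22413/5 ≈ -4482.6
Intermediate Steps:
O(Z, C) = (-6 + C)/(C + Z) (O(Z, C) = (C - 6)/(Z + C) = (-6 + C)/(C + Z))
(O(-2, -8) - 146)*31 = ((-6 - 8)/(-8 - 2) - 146)*31 = (-14/(-10) - 146)*31 = (-⅒*(-14) - 146)*31 = (7/5 - 146)*31 = -723/5*31 = -22413/5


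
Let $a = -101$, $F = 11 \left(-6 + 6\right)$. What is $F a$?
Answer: $0$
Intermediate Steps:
$F = 0$ ($F = 11 \cdot 0 = 0$)
$F a = 0 \left(-101\right) = 0$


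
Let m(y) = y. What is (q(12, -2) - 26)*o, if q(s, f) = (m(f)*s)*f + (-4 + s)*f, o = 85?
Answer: 510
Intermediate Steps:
q(s, f) = f*(-4 + s) + s*f² (q(s, f) = (f*s)*f + (-4 + s)*f = s*f² + f*(-4 + s) = f*(-4 + s) + s*f²)
(q(12, -2) - 26)*o = (-2*(-4 + 12 - 2*12) - 26)*85 = (-2*(-4 + 12 - 24) - 26)*85 = (-2*(-16) - 26)*85 = (32 - 26)*85 = 6*85 = 510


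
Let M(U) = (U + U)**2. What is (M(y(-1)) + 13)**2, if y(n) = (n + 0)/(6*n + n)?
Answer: 410881/2401 ≈ 171.13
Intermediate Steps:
y(n) = 1/7 (y(n) = n/((7*n)) = n*(1/(7*n)) = 1/7)
M(U) = 4*U**2 (M(U) = (2*U)**2 = 4*U**2)
(M(y(-1)) + 13)**2 = (4*(1/7)**2 + 13)**2 = (4*(1/49) + 13)**2 = (4/49 + 13)**2 = (641/49)**2 = 410881/2401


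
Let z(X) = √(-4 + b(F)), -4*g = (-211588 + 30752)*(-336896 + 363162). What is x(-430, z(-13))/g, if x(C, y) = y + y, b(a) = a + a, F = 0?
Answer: 2*I/593729797 ≈ 3.3685e-9*I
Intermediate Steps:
b(a) = 2*a
g = 1187459594 (g = -(-211588 + 30752)*(-336896 + 363162)/4 = -(-45209)*26266 = -¼*(-4749838376) = 1187459594)
z(X) = 2*I (z(X) = √(-4 + 2*0) = √(-4 + 0) = √(-4) = 2*I)
x(C, y) = 2*y
x(-430, z(-13))/g = (2*(2*I))/1187459594 = (4*I)*(1/1187459594) = 2*I/593729797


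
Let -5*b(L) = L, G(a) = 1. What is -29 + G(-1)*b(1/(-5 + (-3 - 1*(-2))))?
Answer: -869/30 ≈ -28.967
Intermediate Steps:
b(L) = -L/5
-29 + G(-1)*b(1/(-5 + (-3 - 1*(-2)))) = -29 + 1*(-1/(5*(-5 + (-3 - 1*(-2))))) = -29 + 1*(-1/(5*(-5 + (-3 + 2)))) = -29 + 1*(-1/(5*(-5 - 1))) = -29 + 1*(-⅕/(-6)) = -29 + 1*(-⅕*(-⅙)) = -29 + 1*(1/30) = -29 + 1/30 = -869/30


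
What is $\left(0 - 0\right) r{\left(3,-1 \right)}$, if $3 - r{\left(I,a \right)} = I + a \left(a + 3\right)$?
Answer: $0$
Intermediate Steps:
$r{\left(I,a \right)} = 3 - I - a \left(3 + a\right)$ ($r{\left(I,a \right)} = 3 - \left(I + a \left(a + 3\right)\right) = 3 - \left(I + a \left(3 + a\right)\right) = 3 - I - a \left(3 + a\right)$)
$\left(0 - 0\right) r{\left(3,-1 \right)} = \left(0 - 0\right) \left(3 - 3 - \left(-1\right)^{2} - -3\right) = \left(0 + 0\right) \left(3 - 3 - 1 + 3\right) = 0 \left(3 - 3 - 1 + 3\right) = 0 \cdot 2 = 0$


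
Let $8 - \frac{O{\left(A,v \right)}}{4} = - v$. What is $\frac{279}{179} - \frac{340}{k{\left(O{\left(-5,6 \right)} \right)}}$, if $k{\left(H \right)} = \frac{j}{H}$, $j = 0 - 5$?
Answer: $\frac{681911}{179} \approx 3809.6$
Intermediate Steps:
$O{\left(A,v \right)} = 32 + 4 v$ ($O{\left(A,v \right)} = 32 - 4 \left(- v\right) = 32 + 4 v$)
$j = -5$ ($j = 0 - 5 = -5$)
$k{\left(H \right)} = - \frac{5}{H}$
$\frac{279}{179} - \frac{340}{k{\left(O{\left(-5,6 \right)} \right)}} = \frac{279}{179} - \frac{340}{\left(-5\right) \frac{1}{32 + 4 \cdot 6}} = 279 \cdot \frac{1}{179} - \frac{340}{\left(-5\right) \frac{1}{32 + 24}} = \frac{279}{179} - \frac{340}{\left(-5\right) \frac{1}{56}} = \frac{279}{179} - \frac{340}{- \frac{5}{56}} = \frac{279}{179} - -3808 = \frac{279}{179} + 3808 = \frac{681911}{179}$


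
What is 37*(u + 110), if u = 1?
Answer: 4107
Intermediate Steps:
37*(u + 110) = 37*(1 + 110) = 37*111 = 4107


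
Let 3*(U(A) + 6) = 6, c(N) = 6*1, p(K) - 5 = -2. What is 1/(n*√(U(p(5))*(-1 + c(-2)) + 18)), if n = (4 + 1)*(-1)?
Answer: I*√2/10 ≈ 0.14142*I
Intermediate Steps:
p(K) = 3 (p(K) = 5 - 2 = 3)
c(N) = 6
U(A) = -4 (U(A) = -6 + (⅓)*6 = -6 + 2 = -4)
n = -5 (n = 5*(-1) = -5)
1/(n*√(U(p(5))*(-1 + c(-2)) + 18)) = 1/(-5*√(-4*(-1 + 6) + 18)) = 1/(-5*√(-4*5 + 18)) = 1/(-5*√(-20 + 18)) = 1/(-5*I*√2) = I*√2/10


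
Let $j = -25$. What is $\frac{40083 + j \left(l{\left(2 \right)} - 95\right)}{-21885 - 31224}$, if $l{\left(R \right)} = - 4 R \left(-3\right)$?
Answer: $- \frac{41858}{53109} \approx -0.78815$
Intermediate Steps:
$l{\left(R \right)} = 12 R$
$\frac{40083 + j \left(l{\left(2 \right)} - 95\right)}{-21885 - 31224} = \frac{40083 - 25 \left(12 \cdot 2 - 95\right)}{-21885 - 31224} = \frac{40083 - 25 \left(24 - 95\right)}{-53109} = \left(40083 - -1775\right) \left(- \frac{1}{53109}\right) = \left(40083 + 1775\right) \left(- \frac{1}{53109}\right) = 41858 \left(- \frac{1}{53109}\right) = - \frac{41858}{53109}$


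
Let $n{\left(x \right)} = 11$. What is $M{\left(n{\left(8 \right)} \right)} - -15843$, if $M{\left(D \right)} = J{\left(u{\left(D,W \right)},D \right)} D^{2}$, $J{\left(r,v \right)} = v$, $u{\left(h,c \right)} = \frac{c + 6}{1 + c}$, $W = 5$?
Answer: $17174$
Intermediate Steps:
$u{\left(h,c \right)} = \frac{6 + c}{1 + c}$
$M{\left(D \right)} = D^{3}$ ($M{\left(D \right)} = D D^{2} = D^{3}$)
$M{\left(n{\left(8 \right)} \right)} - -15843 = 11^{3} - -15843 = 1331 + 15843 = 17174$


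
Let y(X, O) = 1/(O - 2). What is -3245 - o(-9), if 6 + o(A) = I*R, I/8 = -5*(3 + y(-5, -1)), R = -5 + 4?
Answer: -10037/3 ≈ -3345.7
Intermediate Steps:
y(X, O) = 1/(-2 + O)
R = -1
I = -320/3 (I = 8*(-5*(3 + 1/(-2 - 1))) = 8*(-5*(3 + 1/(-3))) = 8*(-5*(3 - 1/3)) = 8*(-5*8/3) = 8*(-40/3) = -320/3 ≈ -106.67)
o(A) = 302/3 (o(A) = -6 - 320/3*(-1) = -6 + 320/3 = 302/3)
-3245 - o(-9) = -3245 - 1*302/3 = -3245 - 302/3 = -10037/3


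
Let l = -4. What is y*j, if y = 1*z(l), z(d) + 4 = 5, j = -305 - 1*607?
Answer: -912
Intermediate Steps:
j = -912 (j = -305 - 607 = -912)
z(d) = 1 (z(d) = -4 + 5 = 1)
y = 1 (y = 1*1 = 1)
y*j = 1*(-912) = -912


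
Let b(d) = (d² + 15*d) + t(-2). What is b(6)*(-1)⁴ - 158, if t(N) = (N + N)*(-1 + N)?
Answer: -20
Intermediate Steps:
t(N) = 2*N*(-1 + N) (t(N) = (2*N)*(-1 + N) = 2*N*(-1 + N))
b(d) = 12 + d² + 15*d (b(d) = (d² + 15*d) + 2*(-2)*(-1 - 2) = (d² + 15*d) + 2*(-2)*(-3) = (d² + 15*d) + 12 = 12 + d² + 15*d)
b(6)*(-1)⁴ - 158 = (12 + 6² + 15*6)*(-1)⁴ - 158 = (12 + 36 + 90)*1 - 158 = 138*1 - 158 = 138 - 158 = -20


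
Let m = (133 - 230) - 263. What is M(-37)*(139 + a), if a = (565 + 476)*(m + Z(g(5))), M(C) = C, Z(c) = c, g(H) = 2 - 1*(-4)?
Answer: 13629875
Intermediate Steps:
g(H) = 6 (g(H) = 2 + 4 = 6)
m = -360 (m = -97 - 263 = -360)
a = -368514 (a = (565 + 476)*(-360 + 6) = 1041*(-354) = -368514)
M(-37)*(139 + a) = -37*(139 - 368514) = -37*(-368375) = 13629875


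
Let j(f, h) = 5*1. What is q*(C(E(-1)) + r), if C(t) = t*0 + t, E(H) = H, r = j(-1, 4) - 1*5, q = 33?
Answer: -33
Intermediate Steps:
j(f, h) = 5
r = 0 (r = 5 - 1*5 = 5 - 5 = 0)
C(t) = t (C(t) = 0 + t = t)
q*(C(E(-1)) + r) = 33*(-1 + 0) = 33*(-1) = -33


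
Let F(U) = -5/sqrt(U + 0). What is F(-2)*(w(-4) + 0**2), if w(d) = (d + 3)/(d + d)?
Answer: 5*I*sqrt(2)/16 ≈ 0.44194*I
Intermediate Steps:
w(d) = (3 + d)/(2*d) (w(d) = (3 + d)/((2*d)) = (3 + d)*(1/(2*d)) = (3 + d)/(2*d))
F(U) = -5/sqrt(U)
F(-2)*(w(-4) + 0**2) = (-(-5)*I*sqrt(2)/2)*((1/2)*(3 - 4)/(-4) + 0**2) = (-(-5)*I*sqrt(2)/2)*((1/2)*(-1/4)*(-1) + 0) = (5*I*sqrt(2)/2)*(1/8 + 0) = (5*I*sqrt(2)/2)*(1/8) = 5*I*sqrt(2)/16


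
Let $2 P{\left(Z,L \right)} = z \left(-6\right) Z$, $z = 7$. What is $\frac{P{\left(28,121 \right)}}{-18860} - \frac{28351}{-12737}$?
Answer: $\frac{135547304}{60054955} \approx 2.2571$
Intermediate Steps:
$P{\left(Z,L \right)} = - 21 Z$ ($P{\left(Z,L \right)} = \frac{7 \left(-6\right) Z}{2} = \frac{\left(-42\right) Z}{2} = - 21 Z$)
$\frac{P{\left(28,121 \right)}}{-18860} - \frac{28351}{-12737} = \frac{\left(-21\right) 28}{-18860} - \frac{28351}{-12737} = \left(-588\right) \left(- \frac{1}{18860}\right) - - \frac{28351}{12737} = \frac{147}{4715} + \frac{28351}{12737} = \frac{135547304}{60054955}$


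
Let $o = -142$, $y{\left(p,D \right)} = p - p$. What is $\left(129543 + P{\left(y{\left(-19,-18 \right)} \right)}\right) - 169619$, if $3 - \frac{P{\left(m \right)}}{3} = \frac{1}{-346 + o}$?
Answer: $- \frac{19552693}{488} \approx -40067.0$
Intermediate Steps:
$y{\left(p,D \right)} = 0$
$P{\left(m \right)} = \frac{4395}{488}$ ($P{\left(m \right)} = 9 - \frac{3}{-346 - 142} = 9 - \frac{3}{-488} = 9 - - \frac{3}{488} = 9 + \frac{3}{488} = \frac{4395}{488}$)
$\left(129543 + P{\left(y{\left(-19,-18 \right)} \right)}\right) - 169619 = \left(129543 + \frac{4395}{488}\right) - 169619 = \frac{63221379}{488} - 169619 = - \frac{19552693}{488}$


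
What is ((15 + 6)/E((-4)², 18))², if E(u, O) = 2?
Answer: 441/4 ≈ 110.25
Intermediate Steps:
((15 + 6)/E((-4)², 18))² = ((15 + 6)/2)² = (21*(½))² = (21/2)² = 441/4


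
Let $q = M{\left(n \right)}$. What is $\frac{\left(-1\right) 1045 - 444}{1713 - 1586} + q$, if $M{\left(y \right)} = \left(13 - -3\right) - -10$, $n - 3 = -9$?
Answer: $\frac{1813}{127} \approx 14.276$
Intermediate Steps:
$n = -6$ ($n = 3 - 9 = -6$)
$M{\left(y \right)} = 26$ ($M{\left(y \right)} = \left(13 + 3\right) + 10 = 16 + 10 = 26$)
$q = 26$
$\frac{\left(-1\right) 1045 - 444}{1713 - 1586} + q = \frac{\left(-1\right) 1045 - 444}{1713 - 1586} + 26 = \frac{-1045 - 444}{127} + 26 = \left(-1489\right) \frac{1}{127} + 26 = - \frac{1489}{127} + 26 = \frac{1813}{127}$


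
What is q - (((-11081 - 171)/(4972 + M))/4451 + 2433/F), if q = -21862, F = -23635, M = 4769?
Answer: -22402917735401947/1024747209285 ≈ -21862.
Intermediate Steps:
q - (((-11081 - 171)/(4972 + M))/4451 + 2433/F) = -21862 - (((-11081 - 171)/(4972 + 4769))/4451 + 2433/(-23635)) = -21862 - (-11252/9741*(1/4451) + 2433*(-1/23635)) = -21862 - (-11252*1/9741*(1/4451) - 2433/23635) = -21862 - (-11252/9741*1/4451 - 2433/23635) = -21862 - (-11252/43357191 - 2433/23635) = -21862 - 1*(-105753986723/1024747209285) = -21862 + 105753986723/1024747209285 = -22402917735401947/1024747209285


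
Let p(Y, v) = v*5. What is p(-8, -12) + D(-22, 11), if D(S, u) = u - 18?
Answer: -67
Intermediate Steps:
D(S, u) = -18 + u
p(Y, v) = 5*v
p(-8, -12) + D(-22, 11) = 5*(-12) + (-18 + 11) = -60 - 7 = -67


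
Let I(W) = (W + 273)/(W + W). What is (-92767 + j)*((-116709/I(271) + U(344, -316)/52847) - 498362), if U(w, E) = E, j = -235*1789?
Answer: 2267006914885463563/7187192 ≈ 3.1542e+11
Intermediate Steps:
j = -420415
I(W) = (273 + W)/(2*W) (I(W) = (273 + W)/((2*W)) = (273 + W)*(1/(2*W)) = (273 + W)/(2*W))
(-92767 + j)*((-116709/I(271) + U(344, -316)/52847) - 498362) = (-92767 - 420415)*((-116709*542/(273 + 271) - 316/52847) - 498362) = -513182*((-116709/((½)*(1/271)*544) - 316*1/52847) - 498362) = -513182*((-116709/272/271 - 316/52847) - 498362) = -513182*((-116709*271/272 - 316/52847) - 498362) = -513182*((-31628139/272 - 316/52847) - 498362) = -513182*(-1671452347685/14374384 - 498362) = -513182*(-8835099106693/14374384) = 2267006914885463563/7187192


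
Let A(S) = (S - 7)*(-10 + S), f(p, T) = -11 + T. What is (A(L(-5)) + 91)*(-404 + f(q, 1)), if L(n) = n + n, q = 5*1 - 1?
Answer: -178434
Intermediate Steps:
q = 4 (q = 5 - 1 = 4)
L(n) = 2*n
A(S) = (-10 + S)*(-7 + S) (A(S) = (-7 + S)*(-10 + S) = (-10 + S)*(-7 + S))
(A(L(-5)) + 91)*(-404 + f(q, 1)) = ((70 + (2*(-5))² - 34*(-5)) + 91)*(-404 + (-11 + 1)) = ((70 + (-10)² - 17*(-10)) + 91)*(-404 - 10) = ((70 + 100 + 170) + 91)*(-414) = (340 + 91)*(-414) = 431*(-414) = -178434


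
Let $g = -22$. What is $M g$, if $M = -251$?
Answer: $5522$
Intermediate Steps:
$M g = \left(-251\right) \left(-22\right) = 5522$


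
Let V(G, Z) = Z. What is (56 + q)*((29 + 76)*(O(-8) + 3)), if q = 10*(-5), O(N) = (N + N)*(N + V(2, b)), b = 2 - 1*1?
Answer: 72450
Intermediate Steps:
b = 1 (b = 2 - 1 = 1)
O(N) = 2*N*(1 + N) (O(N) = (N + N)*(N + 1) = (2*N)*(1 + N) = 2*N*(1 + N))
q = -50
(56 + q)*((29 + 76)*(O(-8) + 3)) = (56 - 50)*((29 + 76)*(2*(-8)*(1 - 8) + 3)) = 6*(105*(2*(-8)*(-7) + 3)) = 6*(105*(112 + 3)) = 6*(105*115) = 6*12075 = 72450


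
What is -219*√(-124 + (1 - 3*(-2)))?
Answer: -657*I*√13 ≈ -2368.8*I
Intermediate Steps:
-219*√(-124 + (1 - 3*(-2))) = -219*√(-124 + (1 + 6)) = -219*√(-124 + 7) = -657*I*√13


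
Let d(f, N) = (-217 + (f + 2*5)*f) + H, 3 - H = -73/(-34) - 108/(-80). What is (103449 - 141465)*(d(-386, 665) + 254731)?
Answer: -1291411417824/85 ≈ -1.5193e+10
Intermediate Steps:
H = -169/340 (H = 3 - (-73/(-34) - 108/(-80)) = 3 - (-73*(-1/34) - 108*(-1/80)) = 3 - (73/34 + 27/20) = 3 - 1*1189/340 = 3 - 1189/340 = -169/340 ≈ -0.49706)
d(f, N) = -73949/340 + f*(10 + f) (d(f, N) = (-217 + (f + 2*5)*f) - 169/340 = (-217 + (f + 10)*f) - 169/340 = (-217 + (10 + f)*f) - 169/340 = (-217 + f*(10 + f)) - 169/340 = -73949/340 + f*(10 + f))
(103449 - 141465)*(d(-386, 665) + 254731) = (103449 - 141465)*((-73949/340 + (-386)**2 + 10*(-386)) + 254731) = -38016*((-73949/340 + 148996 - 3860) + 254731) = -38016*(49272291/340 + 254731) = -38016*135880831/340 = -1291411417824/85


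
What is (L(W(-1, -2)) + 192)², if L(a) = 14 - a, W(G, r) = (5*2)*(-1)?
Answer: 46656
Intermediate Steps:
W(G, r) = -10 (W(G, r) = 10*(-1) = -10)
(L(W(-1, -2)) + 192)² = ((14 - 1*(-10)) + 192)² = ((14 + 10) + 192)² = (24 + 192)² = 216² = 46656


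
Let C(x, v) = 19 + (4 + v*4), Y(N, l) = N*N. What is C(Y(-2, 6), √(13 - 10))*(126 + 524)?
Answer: 14950 + 2600*√3 ≈ 19453.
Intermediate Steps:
Y(N, l) = N²
C(x, v) = 23 + 4*v (C(x, v) = 19 + (4 + 4*v) = 23 + 4*v)
C(Y(-2, 6), √(13 - 10))*(126 + 524) = (23 + 4*√(13 - 10))*(126 + 524) = (23 + 4*√3)*650 = 14950 + 2600*√3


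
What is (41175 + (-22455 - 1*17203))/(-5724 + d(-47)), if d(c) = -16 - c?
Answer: -1517/5693 ≈ -0.26647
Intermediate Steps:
(41175 + (-22455 - 1*17203))/(-5724 + d(-47)) = (41175 + (-22455 - 1*17203))/(-5724 + (-16 - 1*(-47))) = (41175 + (-22455 - 17203))/(-5724 + (-16 + 47)) = (41175 - 39658)/(-5724 + 31) = 1517/(-5693) = 1517*(-1/5693) = -1517/5693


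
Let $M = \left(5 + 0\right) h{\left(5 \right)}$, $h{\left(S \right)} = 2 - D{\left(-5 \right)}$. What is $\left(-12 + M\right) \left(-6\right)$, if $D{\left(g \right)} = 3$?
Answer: $102$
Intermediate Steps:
$h{\left(S \right)} = -1$ ($h{\left(S \right)} = 2 - 3 = -1$)
$M = -5$ ($M = \left(5 + 0\right) \left(-1\right) = 5 \left(-1\right) = -5$)
$\left(-12 + M\right) \left(-6\right) = \left(-12 - 5\right) \left(-6\right) = \left(-17\right) \left(-6\right) = 102$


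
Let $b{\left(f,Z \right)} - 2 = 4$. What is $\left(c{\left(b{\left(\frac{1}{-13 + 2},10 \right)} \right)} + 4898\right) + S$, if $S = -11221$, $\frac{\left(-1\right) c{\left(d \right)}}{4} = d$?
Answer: $-6347$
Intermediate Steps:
$b{\left(f,Z \right)} = 6$ ($b{\left(f,Z \right)} = 2 + 4 = 6$)
$c{\left(d \right)} = - 4 d$
$\left(c{\left(b{\left(\frac{1}{-13 + 2},10 \right)} \right)} + 4898\right) + S = \left(\left(-4\right) 6 + 4898\right) - 11221 = \left(-24 + 4898\right) - 11221 = 4874 - 11221 = -6347$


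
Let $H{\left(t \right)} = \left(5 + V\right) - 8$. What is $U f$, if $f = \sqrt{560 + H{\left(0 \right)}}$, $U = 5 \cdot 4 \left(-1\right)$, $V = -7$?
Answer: $- 100 \sqrt{22} \approx -469.04$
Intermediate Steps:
$U = -20$ ($U = 20 \left(-1\right) = -20$)
$H{\left(t \right)} = -10$ ($H{\left(t \right)} = \left(5 - 7\right) - 8 = -2 - 8 = -10$)
$f = 5 \sqrt{22}$ ($f = \sqrt{560 - 10} = \sqrt{550} = 5 \sqrt{22} \approx 23.452$)
$U f = - 20 \cdot 5 \sqrt{22} = - 100 \sqrt{22}$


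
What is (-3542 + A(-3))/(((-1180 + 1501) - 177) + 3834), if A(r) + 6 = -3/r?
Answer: -3547/3978 ≈ -0.89165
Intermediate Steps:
A(r) = -6 - 3/r
(-3542 + A(-3))/(((-1180 + 1501) - 177) + 3834) = (-3542 + (-6 - 3/(-3)))/(((-1180 + 1501) - 177) + 3834) = (-3542 + (-6 - 3*(-1/3)))/((321 - 177) + 3834) = (-3542 + (-6 + 1))/(144 + 3834) = (-3542 - 5)/3978 = -3547*1/3978 = -3547/3978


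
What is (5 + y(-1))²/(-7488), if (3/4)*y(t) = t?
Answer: -121/67392 ≈ -0.0017955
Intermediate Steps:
y(t) = 4*t/3
(5 + y(-1))²/(-7488) = (5 + (4/3)*(-1))²/(-7488) = (5 - 4/3)²*(-1/7488) = (11/3)²*(-1/7488) = (121/9)*(-1/7488) = -121/67392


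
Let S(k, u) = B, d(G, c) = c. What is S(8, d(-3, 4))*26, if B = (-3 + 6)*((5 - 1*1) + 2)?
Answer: 468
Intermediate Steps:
B = 18 (B = 3*((5 - 1) + 2) = 3*(4 + 2) = 3*6 = 18)
S(k, u) = 18
S(8, d(-3, 4))*26 = 18*26 = 468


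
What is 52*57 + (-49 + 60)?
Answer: 2975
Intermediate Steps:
52*57 + (-49 + 60) = 2964 + 11 = 2975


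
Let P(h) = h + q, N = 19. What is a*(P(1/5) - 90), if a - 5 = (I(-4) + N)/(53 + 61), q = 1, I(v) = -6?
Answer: -43142/95 ≈ -454.13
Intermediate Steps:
P(h) = 1 + h (P(h) = h + 1 = 1 + h)
a = 583/114 (a = 5 + (-6 + 19)/(53 + 61) = 5 + 13/114 = 583/114 ≈ 5.1140)
a*(P(1/5) - 90) = 583*((1 + 1/5) - 90)/114 = 583*(6/5 - 90)/114 = (583/114)*(-444/5) = -43142/95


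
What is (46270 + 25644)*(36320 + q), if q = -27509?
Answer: 633634254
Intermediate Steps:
(46270 + 25644)*(36320 + q) = (46270 + 25644)*(36320 - 27509) = 71914*8811 = 633634254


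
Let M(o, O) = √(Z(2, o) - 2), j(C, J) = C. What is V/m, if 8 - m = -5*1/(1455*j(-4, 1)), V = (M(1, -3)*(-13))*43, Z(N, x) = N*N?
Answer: -650676*√2/9311 ≈ -98.829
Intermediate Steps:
Z(N, x) = N²
M(o, O) = √2 (M(o, O) = √(2² - 2) = √(4 - 2) = √2)
V = -559*√2 (V = (√2*(-13))*43 = -13*√2*43 = -559*√2 ≈ -790.54)
m = 9311/1164 (m = 8 - (-5)/(1455*(-4)) = 8 - (-5)/(-5820) = 8 - (-5)*(-1)/5820 = 8 - 1*1/1164 = 8 - 1/1164 = 9311/1164 ≈ 7.9991)
V/m = (-559*√2)/(9311/1164) = -559*√2*(1164/9311) = -650676*√2/9311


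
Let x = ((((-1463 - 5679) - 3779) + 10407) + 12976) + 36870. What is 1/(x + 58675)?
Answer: 1/108007 ≈ 9.2587e-6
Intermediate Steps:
x = 49332 (x = (((-7142 - 3779) + 10407) + 12976) + 36870 = ((-10921 + 10407) + 12976) + 36870 = (-514 + 12976) + 36870 = 12462 + 36870 = 49332)
1/(x + 58675) = 1/(49332 + 58675) = 1/108007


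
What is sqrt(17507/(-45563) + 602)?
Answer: sqrt(25488703753)/6509 ≈ 24.528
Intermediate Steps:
sqrt(17507/(-45563) + 602) = sqrt(17507*(-1/45563) + 602) = sqrt(-2501/6509 + 602) = sqrt(3915917/6509) = sqrt(25488703753)/6509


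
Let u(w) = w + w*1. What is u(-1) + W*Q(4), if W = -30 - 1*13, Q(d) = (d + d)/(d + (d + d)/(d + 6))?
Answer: -221/3 ≈ -73.667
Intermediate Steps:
Q(d) = 2*d/(d + 2*d/(6 + d)) (Q(d) = (2*d)/(d + (2*d)/(6 + d)) = (2*d)/(d + 2*d/(6 + d)) = 2*d/(d + 2*d/(6 + d)))
W = -43 (W = -30 - 13 = -43)
u(w) = 2*w (u(w) = w + w = 2*w)
u(-1) + W*Q(4) = 2*(-1) - 86*(6 + 4)/(8 + 4) = -2 - 86*10/12 = -2 - 43*5/3 = -2 - 215/3 = -221/3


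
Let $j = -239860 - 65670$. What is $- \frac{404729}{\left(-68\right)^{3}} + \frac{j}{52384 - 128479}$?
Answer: $\frac{25373252443}{4785340608} \approx 5.3023$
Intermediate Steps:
$j = -305530$
$- \frac{404729}{\left(-68\right)^{3}} + \frac{j}{52384 - 128479} = - \frac{404729}{\left(-68\right)^{3}} - \frac{305530}{52384 - 128479} = - \frac{404729}{-314432} - \frac{305530}{-76095} = \left(-404729\right) \left(- \frac{1}{314432}\right) - - \frac{61106}{15219} = \frac{404729}{314432} + \frac{61106}{15219} = \frac{25373252443}{4785340608}$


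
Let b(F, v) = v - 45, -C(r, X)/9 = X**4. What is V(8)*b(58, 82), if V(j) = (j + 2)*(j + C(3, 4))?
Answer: -849520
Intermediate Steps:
C(r, X) = -9*X**4
b(F, v) = -45 + v
V(j) = (-2304 + j)*(2 + j) (V(j) = (j + 2)*(j - 9*4**4) = (2 + j)*(j - 9*256) = (2 + j)*(j - 2304) = (2 + j)*(-2304 + j) = (-2304 + j)*(2 + j))
V(8)*b(58, 82) = (-4608 + 8**2 - 2302*8)*(-45 + 82) = (-4608 + 64 - 18416)*37 = -22960*37 = -849520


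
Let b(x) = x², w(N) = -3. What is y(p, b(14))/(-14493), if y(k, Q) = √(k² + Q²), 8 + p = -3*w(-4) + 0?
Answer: -√38417/14493 ≈ -0.013524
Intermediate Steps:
p = 1 (p = -8 + (-3*(-3) + 0) = -8 + (9 + 0) = -8 + 9 = 1)
y(k, Q) = √(Q² + k²)
y(p, b(14))/(-14493) = √((14²)² + 1²)/(-14493) = √(196² + 1)*(-1/14493) = √(38416 + 1)*(-1/14493) = √38417*(-1/14493) = -√38417/14493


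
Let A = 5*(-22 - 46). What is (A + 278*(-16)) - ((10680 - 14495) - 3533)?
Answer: 2560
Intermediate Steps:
A = -340 (A = 5*(-68) = -340)
(A + 278*(-16)) - ((10680 - 14495) - 3533) = (-340 + 278*(-16)) - ((10680 - 14495) - 3533) = (-340 - 4448) - (-3815 - 3533) = -4788 - 1*(-7348) = -4788 + 7348 = 2560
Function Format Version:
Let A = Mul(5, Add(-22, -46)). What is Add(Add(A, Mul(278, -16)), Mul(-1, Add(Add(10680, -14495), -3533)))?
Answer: 2560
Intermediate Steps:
A = -340 (A = Mul(5, -68) = -340)
Add(Add(A, Mul(278, -16)), Mul(-1, Add(Add(10680, -14495), -3533))) = Add(Add(-340, Mul(278, -16)), Mul(-1, Add(Add(10680, -14495), -3533))) = Add(Add(-340, -4448), Mul(-1, Add(-3815, -3533))) = Add(-4788, Mul(-1, -7348)) = Add(-4788, 7348) = 2560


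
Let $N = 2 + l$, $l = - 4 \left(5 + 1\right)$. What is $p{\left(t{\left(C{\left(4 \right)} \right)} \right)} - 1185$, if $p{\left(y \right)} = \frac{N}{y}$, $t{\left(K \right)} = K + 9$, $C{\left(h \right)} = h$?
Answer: $- \frac{15427}{13} \approx -1186.7$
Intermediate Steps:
$l = -24$ ($l = \left(-4\right) 6 = -24$)
$t{\left(K \right)} = 9 + K$
$N = -22$ ($N = 2 - 24 = -22$)
$p{\left(y \right)} = - \frac{22}{y}$
$p{\left(t{\left(C{\left(4 \right)} \right)} \right)} - 1185 = - \frac{22}{9 + 4} - 1185 = - \frac{22}{13} - 1185 = - \frac{15427}{13}$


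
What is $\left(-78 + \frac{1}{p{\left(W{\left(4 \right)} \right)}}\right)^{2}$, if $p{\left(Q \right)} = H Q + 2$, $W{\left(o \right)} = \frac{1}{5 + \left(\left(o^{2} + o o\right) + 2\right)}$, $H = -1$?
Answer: $\frac{35605089}{5929} \approx 6005.2$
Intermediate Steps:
$W{\left(o \right)} = \frac{1}{7 + 2 o^{2}}$ ($W{\left(o \right)} = \frac{1}{5 + \left(\left(o^{2} + o^{2}\right) + 2\right)} = \frac{1}{5 + \left(2 o^{2} + 2\right)} = \frac{1}{5 + \left(2 + 2 o^{2}\right)} = \frac{1}{7 + 2 o^{2}}$)
$p{\left(Q \right)} = 2 - Q$ ($p{\left(Q \right)} = - Q + 2 = 2 - Q$)
$\left(-78 + \frac{1}{p{\left(W{\left(4 \right)} \right)}}\right)^{2} = \left(-78 + \frac{1}{2 - \frac{1}{7 + 2 \cdot 4^{2}}}\right)^{2} = \left(-78 + \frac{1}{2 - \frac{1}{7 + 2 \cdot 16}}\right)^{2} = \left(-78 + \frac{1}{2 - \frac{1}{7 + 32}}\right)^{2} = \left(-78 + \frac{1}{2 - \frac{1}{39}}\right)^{2} = \left(-78 + \frac{1}{\frac{77}{39}}\right)^{2} = \left(-78 + \frac{39}{77}\right)^{2} = \left(- \frac{5967}{77}\right)^{2} = \frac{35605089}{5929}$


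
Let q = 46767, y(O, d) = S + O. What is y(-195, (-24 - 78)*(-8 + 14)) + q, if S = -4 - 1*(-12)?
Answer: 46580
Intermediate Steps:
S = 8 (S = -4 + 12 = 8)
y(O, d) = 8 + O
y(-195, (-24 - 78)*(-8 + 14)) + q = (8 - 195) + 46767 = -187 + 46767 = 46580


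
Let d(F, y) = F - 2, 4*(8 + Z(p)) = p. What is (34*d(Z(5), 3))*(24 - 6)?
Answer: -5355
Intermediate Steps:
Z(p) = -8 + p/4
d(F, y) = -2 + F
(34*d(Z(5), 3))*(24 - 6) = (34*(-2 + (-8 + (1/4)*5)))*(24 - 6) = (34*(-2 + (-8 + 5/4)))*18 = (34*(-2 - 27/4))*18 = (34*(-35/4))*18 = -595/2*18 = -5355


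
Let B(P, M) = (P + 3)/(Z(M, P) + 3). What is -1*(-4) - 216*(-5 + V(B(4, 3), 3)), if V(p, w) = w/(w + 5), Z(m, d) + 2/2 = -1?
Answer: 1003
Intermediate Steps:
Z(m, d) = -2 (Z(m, d) = -1 - 1 = -2)
B(P, M) = 3 + P (B(P, M) = (P + 3)/(-2 + 3) = (3 + P)/1 = (3 + P)*1 = 3 + P)
V(p, w) = w/(5 + w)
-1*(-4) - 216*(-5 + V(B(4, 3), 3)) = -1*(-4) - 216*(-5 + 3/(5 + 3)) = 4 - 216*(-5 + 3/8) = 4 - 216*(-37)/8 = 4 - 36*(-111/4) = 4 + 999 = 1003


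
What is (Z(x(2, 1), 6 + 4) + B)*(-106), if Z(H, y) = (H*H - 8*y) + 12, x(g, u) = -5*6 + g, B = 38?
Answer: -79924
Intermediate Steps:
x(g, u) = -30 + g
Z(H, y) = 12 + H**2 - 8*y (Z(H, y) = (H**2 - 8*y) + 12 = 12 + H**2 - 8*y)
(Z(x(2, 1), 6 + 4) + B)*(-106) = ((12 + (-30 + 2)**2 - 8*(6 + 4)) + 38)*(-106) = ((12 + (-28)**2 - 8*10) + 38)*(-106) = ((12 + 784 - 80) + 38)*(-106) = (716 + 38)*(-106) = 754*(-106) = -79924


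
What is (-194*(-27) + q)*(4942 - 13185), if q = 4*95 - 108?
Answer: -45418930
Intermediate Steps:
q = 272 (q = 380 - 108 = 272)
(-194*(-27) + q)*(4942 - 13185) = (-194*(-27) + 272)*(4942 - 13185) = (5238 + 272)*(-8243) = 5510*(-8243) = -45418930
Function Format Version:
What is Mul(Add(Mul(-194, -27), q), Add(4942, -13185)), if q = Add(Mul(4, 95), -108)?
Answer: -45418930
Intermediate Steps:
q = 272 (q = Add(380, -108) = 272)
Mul(Add(Mul(-194, -27), q), Add(4942, -13185)) = Mul(Add(Mul(-194, -27), 272), Add(4942, -13185)) = Mul(Add(5238, 272), -8243) = Mul(5510, -8243) = -45418930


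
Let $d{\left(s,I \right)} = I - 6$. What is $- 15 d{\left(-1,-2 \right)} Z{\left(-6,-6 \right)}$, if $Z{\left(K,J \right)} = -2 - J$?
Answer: $480$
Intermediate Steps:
$d{\left(s,I \right)} = -6 + I$
$- 15 d{\left(-1,-2 \right)} Z{\left(-6,-6 \right)} = - 15 \left(-6 - 2\right) \left(-2 - -6\right) = \left(-15\right) \left(-8\right) \left(-2 + 6\right) = 120 \cdot 4 = 480$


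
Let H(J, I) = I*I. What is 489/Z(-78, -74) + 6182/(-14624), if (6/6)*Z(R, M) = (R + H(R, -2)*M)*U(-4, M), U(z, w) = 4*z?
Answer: -932561/2734688 ≈ -0.34101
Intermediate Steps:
H(J, I) = I²
Z(R, M) = -64*M - 16*R (Z(R, M) = (R + (-2)²*M)*(4*(-4)) = (R + 4*M)*(-16) = -64*M - 16*R)
489/Z(-78, -74) + 6182/(-14624) = 489/(-64*(-74) - 16*(-78)) + 6182/(-14624) = 489/(4736 + 1248) + 6182*(-1/14624) = 489/5984 - 3091/7312 = -932561/2734688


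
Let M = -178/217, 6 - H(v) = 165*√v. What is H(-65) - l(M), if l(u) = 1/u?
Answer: 1285/178 - 165*I*√65 ≈ 7.2191 - 1330.3*I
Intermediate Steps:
H(v) = 6 - 165*√v
M = -178/217 (M = -178*1/217 = -178/217 ≈ -0.82028)
l(u) = 1/u
H(-65) - l(M) = (6 - 165*I*√65) - 1/(-178/217) = (6 - 165*I*√65) - 1*(-217/178) = (6 - 165*I*√65) + 217/178 = 1285/178 - 165*I*√65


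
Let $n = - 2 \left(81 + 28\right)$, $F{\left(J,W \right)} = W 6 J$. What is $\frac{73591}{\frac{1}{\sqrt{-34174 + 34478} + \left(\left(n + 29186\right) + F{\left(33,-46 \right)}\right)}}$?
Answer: $1461517260 + 294364 \sqrt{19} \approx 1.4628 \cdot 10^{9}$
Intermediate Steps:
$F{\left(J,W \right)} = 6 J W$ ($F{\left(J,W \right)} = 6 W J = 6 J W$)
$n = -218$ ($n = \left(-2\right) 109 = -218$)
$\frac{73591}{\frac{1}{\sqrt{-34174 + 34478} + \left(\left(n + 29186\right) + F{\left(33,-46 \right)}\right)}} = \frac{73591}{\frac{1}{\sqrt{-34174 + 34478} + \left(\left(-218 + 29186\right) + 6 \cdot 33 \left(-46\right)\right)}} = \frac{73591}{\frac{1}{\sqrt{304} + \left(28968 - 9108\right)}} = \frac{73591}{\frac{1}{4 \sqrt{19} + 19860}} = \frac{73591}{\frac{1}{19860 + 4 \sqrt{19}}} = 73591 \left(19860 + 4 \sqrt{19}\right) = 1461517260 + 294364 \sqrt{19}$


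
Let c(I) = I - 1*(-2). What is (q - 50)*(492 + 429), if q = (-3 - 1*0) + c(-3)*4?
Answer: -52497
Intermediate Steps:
c(I) = 2 + I (c(I) = I + 2 = 2 + I)
q = -7 (q = (-3 - 1*0) + (2 - 3)*4 = (-3 + 0) - 1*4 = -3 - 4 = -7)
(q - 50)*(492 + 429) = (-7 - 50)*(492 + 429) = -57*921 = -52497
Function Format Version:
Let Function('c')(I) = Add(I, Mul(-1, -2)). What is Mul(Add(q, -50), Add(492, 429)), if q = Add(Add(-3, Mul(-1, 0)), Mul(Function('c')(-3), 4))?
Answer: -52497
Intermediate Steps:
Function('c')(I) = Add(2, I) (Function('c')(I) = Add(I, 2) = Add(2, I))
q = -7 (q = Add(Add(-3, Mul(-1, 0)), Mul(Add(2, -3), 4)) = Add(Add(-3, 0), Mul(-1, 4)) = Add(-3, -4) = -7)
Mul(Add(q, -50), Add(492, 429)) = Mul(Add(-7, -50), Add(492, 429)) = Mul(-57, 921) = -52497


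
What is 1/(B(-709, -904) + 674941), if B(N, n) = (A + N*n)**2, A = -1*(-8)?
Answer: 1/410809886077 ≈ 2.4342e-12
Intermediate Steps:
A = 8
B(N, n) = (8 + N*n)**2
1/(B(-709, -904) + 674941) = 1/((8 - 709*(-904))**2 + 674941) = 1/((8 + 640936)**2 + 674941) = 1/(640944**2 + 674941) = 1/(410809211136 + 674941) = 1/410809886077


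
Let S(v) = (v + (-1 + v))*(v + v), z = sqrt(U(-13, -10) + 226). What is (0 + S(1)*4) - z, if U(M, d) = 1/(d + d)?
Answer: 8 - sqrt(22595)/10 ≈ -7.0316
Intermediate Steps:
U(M, d) = 1/(2*d)
z = sqrt(22595)/10 (z = sqrt((1/2)/(-10) + 226) = sqrt((1/2)*(-1/10) + 226) = sqrt(-1/20 + 226) = sqrt(4519/20) = sqrt(22595)/10 ≈ 15.032)
S(v) = 2*v*(-1 + 2*v) (S(v) = (-1 + 2*v)*(2*v) = 2*v*(-1 + 2*v))
(0 + S(1)*4) - z = (0 + (2*1*(-1 + 2*1))*4) - sqrt(22595)/10 = (0 + (2*1*(-1 + 2))*4) - sqrt(22595)/10 = (0 + (2*1*1)*4) - sqrt(22595)/10 = (0 + 2*4) - sqrt(22595)/10 = (0 + 8) - sqrt(22595)/10 = 8 - sqrt(22595)/10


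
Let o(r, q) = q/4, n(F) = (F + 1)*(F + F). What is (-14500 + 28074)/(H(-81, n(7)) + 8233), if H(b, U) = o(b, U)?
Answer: 1234/751 ≈ 1.6431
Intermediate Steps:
n(F) = 2*F*(1 + F) (n(F) = (1 + F)*(2*F) = 2*F*(1 + F))
o(r, q) = q/4 (o(r, q) = q*(1/4) = q/4)
H(b, U) = U/4
(-14500 + 28074)/(H(-81, n(7)) + 8233) = (-14500 + 28074)/((2*7*(1 + 7))/4 + 8233) = 13574/((2*7*8)/4 + 8233) = 13574/((1/4)*112 + 8233) = 13574/(28 + 8233) = 13574/8261 = 13574*(1/8261) = 1234/751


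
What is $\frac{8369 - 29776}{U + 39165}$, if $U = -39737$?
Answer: $\frac{21407}{572} \approx 37.425$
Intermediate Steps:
$\frac{8369 - 29776}{U + 39165} = \frac{8369 - 29776}{-39737 + 39165} = - \frac{21407}{-572} = \left(-21407\right) \left(- \frac{1}{572}\right) = \frac{21407}{572}$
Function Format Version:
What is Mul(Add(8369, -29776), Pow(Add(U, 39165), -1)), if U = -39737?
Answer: Rational(21407, 572) ≈ 37.425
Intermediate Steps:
Mul(Add(8369, -29776), Pow(Add(U, 39165), -1)) = Mul(Add(8369, -29776), Pow(Add(-39737, 39165), -1)) = Mul(-21407, Pow(-572, -1)) = Mul(-21407, Rational(-1, 572)) = Rational(21407, 572)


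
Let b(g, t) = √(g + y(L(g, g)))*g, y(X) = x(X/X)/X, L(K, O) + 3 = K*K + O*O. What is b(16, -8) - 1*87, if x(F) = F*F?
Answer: -87 + 48*√460645/509 ≈ -22.996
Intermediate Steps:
x(F) = F²
L(K, O) = -3 + K² + O² (L(K, O) = -3 + (K*K + O*O) = -3 + (K² + O²) = -3 + K² + O²)
y(X) = 1/X (y(X) = (X/X)²/X = 1²/X = 1/X)
b(g, t) = g*√(g + 1/(-3 + 2*g²)) (b(g, t) = √(g + 1/(-3 + g² + g²))*g = √(g + 1/(-3 + 2*g²))*g = g*√(g + 1/(-3 + 2*g²)))
b(16, -8) - 1*87 = 16*√((1 + 16*(-3 + 2*16²))/(-3 + 2*16²)) - 1*87 = 16*√((1 + 16*(-3 + 2*256))/(-3 + 2*256)) - 87 = 16*√((1 + 16*(-3 + 512))/(-3 + 512)) - 87 = 16*√((1 + 16*509)/509) - 87 = 16*√((1 + 8144)/509) - 87 = 16*√((1/509)*8145) - 87 = 16*√(8145/509) - 87 = 16*(3*√460645/509) - 87 = 48*√460645/509 - 87 = -87 + 48*√460645/509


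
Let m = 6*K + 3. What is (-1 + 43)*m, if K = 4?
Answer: 1134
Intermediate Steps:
m = 27 (m = 6*4 + 3 = 24 + 3 = 27)
(-1 + 43)*m = (-1 + 43)*27 = 42*27 = 1134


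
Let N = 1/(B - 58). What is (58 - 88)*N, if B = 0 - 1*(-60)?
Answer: -15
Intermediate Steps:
B = 60 (B = 0 + 60 = 60)
N = ½ (N = 1/(60 - 58) = 1/2 = ½ ≈ 0.50000)
(58 - 88)*N = (58 - 88)*(½) = -30*½ = -15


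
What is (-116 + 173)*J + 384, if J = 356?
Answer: 20676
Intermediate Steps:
(-116 + 173)*J + 384 = (-116 + 173)*356 + 384 = 57*356 + 384 = 20292 + 384 = 20676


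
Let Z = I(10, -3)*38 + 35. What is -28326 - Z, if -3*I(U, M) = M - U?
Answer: -85577/3 ≈ -28526.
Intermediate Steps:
I(U, M) = -M/3 + U/3 (I(U, M) = -(M - U)/3 = -M/3 + U/3)
Z = 599/3 (Z = (-⅓*(-3) + (⅓)*10)*38 + 35 = (1 + 10/3)*38 + 35 = (13/3)*38 + 35 = 494/3 + 35 = 599/3 ≈ 199.67)
-28326 - Z = -28326 - 1*599/3 = -28326 - 599/3 = -85577/3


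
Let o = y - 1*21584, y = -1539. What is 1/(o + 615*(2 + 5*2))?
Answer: -1/15743 ≈ -6.3520e-5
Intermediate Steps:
o = -23123 (o = -1539 - 1*21584 = -1539 - 21584 = -23123)
1/(o + 615*(2 + 5*2)) = 1/(-23123 + 615*(2 + 5*2)) = 1/(-23123 + 615*(2 + 10)) = 1/(-23123 + 615*12) = 1/(-23123 + 7380) = 1/(-15743) = -1/15743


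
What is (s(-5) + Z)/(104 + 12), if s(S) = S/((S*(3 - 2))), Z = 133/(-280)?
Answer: 21/4640 ≈ 0.0045259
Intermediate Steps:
Z = -19/40 (Z = 133*(-1/280) = -19/40 ≈ -0.47500)
s(S) = 1 (s(S) = S/((S*1)) = S/S = 1)
(s(-5) + Z)/(104 + 12) = (1 - 19/40)/(104 + 12) = (21/40)/116 = (21/40)*(1/116) = 21/4640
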